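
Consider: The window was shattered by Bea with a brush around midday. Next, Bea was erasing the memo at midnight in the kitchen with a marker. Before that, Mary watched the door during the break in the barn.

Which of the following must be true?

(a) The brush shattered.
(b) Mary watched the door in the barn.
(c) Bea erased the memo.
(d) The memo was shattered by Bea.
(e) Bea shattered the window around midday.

(b), (e)

(a) Not entailed — the window is what shattered, not the brush.
(b) Entailed — the original entails any weakening of itself; this just drops 'during the break'.
(c) Not entailed — 'was erasing' is progressive on an accomplishment; it does not entail the completed 'erased'.
(d) Not entailed — Bea shattered the window, not the memo; the memo belongs to the erasing event.
(e) Entailed — dropping 'with a brush' leaves a sub-description the original still satisfies.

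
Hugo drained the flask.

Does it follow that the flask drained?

yes

'Hugo drained the flask' is the causative; it entails the inchoative 'the flask drained'.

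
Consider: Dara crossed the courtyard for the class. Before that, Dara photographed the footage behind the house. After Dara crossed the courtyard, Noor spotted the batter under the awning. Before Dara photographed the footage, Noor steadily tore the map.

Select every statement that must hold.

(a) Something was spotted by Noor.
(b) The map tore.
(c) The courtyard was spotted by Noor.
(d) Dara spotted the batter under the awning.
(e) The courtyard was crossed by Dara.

(a), (b), (e)

(a) Entailed — this follows by dropping conjuncts from the spotting event's description.
(b) Entailed — 'Noor tore the map' is causative; it entails the inchoative 'the map tore'.
(c) Not entailed — Noor spotted the batter, not the courtyard; the courtyard belongs to the crossing event.
(d) Not entailed — the passage has Noor spotting the batter, not Dara.
(e) Entailed — this follows by dropping conjuncts from the crossing event's description.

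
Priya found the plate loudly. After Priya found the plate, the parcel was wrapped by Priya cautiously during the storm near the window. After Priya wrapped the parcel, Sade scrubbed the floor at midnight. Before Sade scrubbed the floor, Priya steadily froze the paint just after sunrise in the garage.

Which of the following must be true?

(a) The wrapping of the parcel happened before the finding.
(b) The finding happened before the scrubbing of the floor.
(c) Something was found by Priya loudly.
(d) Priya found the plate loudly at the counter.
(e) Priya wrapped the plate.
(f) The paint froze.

(a) Not entailed — the narrative places the finding before the wrapping, not after.
(b) Entailed — the narrative places the finding before the scrubbing.
(c) Entailed — every conjunct here is already in the original finding event.
(d) Not entailed — 'at the counter' adds information not in the original event.
(e) Not entailed — Priya wrapped the parcel, not the plate; the plate belongs to the finding event.
(f) Entailed — 'Priya froze the paint' is causative; it entails the inchoative 'the paint froze'.

(b), (c), (f)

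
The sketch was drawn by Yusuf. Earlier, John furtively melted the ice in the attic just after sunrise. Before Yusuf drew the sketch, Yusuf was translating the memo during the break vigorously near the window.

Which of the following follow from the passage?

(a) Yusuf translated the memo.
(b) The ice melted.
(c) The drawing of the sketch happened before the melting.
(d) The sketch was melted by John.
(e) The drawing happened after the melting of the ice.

(b), (e)

(a) Not entailed — 'was translating' is progressive on an accomplishment; it does not entail the completed 'translated'.
(b) Entailed — 'John melted the ice' is causative; it entails the inchoative 'the ice melted'.
(c) Not entailed — the narrative places the melting before the drawing, not after.
(d) Not entailed — John melted the ice, not the sketch; the sketch belongs to the drawing event.
(e) Entailed — the narrative places the melting before the drawing.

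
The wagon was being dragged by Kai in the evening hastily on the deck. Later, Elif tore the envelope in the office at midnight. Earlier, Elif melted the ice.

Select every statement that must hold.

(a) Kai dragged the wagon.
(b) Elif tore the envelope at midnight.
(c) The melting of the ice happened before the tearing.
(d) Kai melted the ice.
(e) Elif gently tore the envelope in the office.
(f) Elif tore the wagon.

(a), (b), (c)

(a) Entailed — 'drag' is an activity; 'was dragging' entails that some dragging happened, so 'dragged' holds.
(b) Entailed — the original entails any weakening of itself; this just drops 'in the office'.
(c) Entailed — the narrative places the melting before the tearing.
(d) Not entailed — the passage has Elif melting the ice, not Kai.
(e) Not entailed — 'gently' adds information not in the original event.
(f) Not entailed — Elif tore the envelope, not the wagon; the wagon belongs to the dragging event.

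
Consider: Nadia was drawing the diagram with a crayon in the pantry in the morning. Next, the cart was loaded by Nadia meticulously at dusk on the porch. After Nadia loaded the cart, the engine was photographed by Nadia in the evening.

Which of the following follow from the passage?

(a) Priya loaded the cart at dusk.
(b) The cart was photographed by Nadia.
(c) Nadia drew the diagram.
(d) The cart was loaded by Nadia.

(d)

(a) Not entailed — the passage has Nadia loading the cart, not Priya.
(b) Not entailed — Nadia photographed the engine, not the cart; the cart belongs to the loading event.
(c) Not entailed — 'was drawing' is progressive on an accomplishment; it does not entail the completed 'drew'.
(d) Entailed — every conjunct here is already in the original loading event.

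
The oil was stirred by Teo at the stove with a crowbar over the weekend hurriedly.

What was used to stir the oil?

a crowbar

'with a crowbar' marks the instrument of the stirring event.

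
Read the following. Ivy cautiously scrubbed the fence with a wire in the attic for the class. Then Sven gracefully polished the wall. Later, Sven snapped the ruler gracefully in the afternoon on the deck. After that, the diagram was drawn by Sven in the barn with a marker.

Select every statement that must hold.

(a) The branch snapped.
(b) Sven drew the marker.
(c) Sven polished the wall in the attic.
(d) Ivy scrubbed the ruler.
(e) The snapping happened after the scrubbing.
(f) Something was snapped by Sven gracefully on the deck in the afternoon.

(a) Not entailed — the ruler is what snapped, not the branch.
(b) Not entailed — the marker is the instrument, not what was drawn.
(c) Not entailed — 'in the attic' adds information not in the original event.
(d) Not entailed — Ivy scrubbed the fence, not the ruler; the ruler belongs to the snapping event.
(e) Entailed — the narrative places the scrubbing before the snapping.
(f) Entailed — generalizing the patient leaves a sub-description the original still satisfies.

(e), (f)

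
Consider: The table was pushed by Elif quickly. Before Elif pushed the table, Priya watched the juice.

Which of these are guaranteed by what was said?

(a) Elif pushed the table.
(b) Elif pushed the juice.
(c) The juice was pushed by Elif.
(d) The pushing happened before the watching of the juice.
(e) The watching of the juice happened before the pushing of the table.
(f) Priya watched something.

(a), (e), (f)

(a) Entailed — the original entails any weakening of itself; this just drops 'quickly'.
(b) Not entailed — Elif pushed the table, not the juice; the juice belongs to the watching event.
(c) Not entailed — Elif pushed the table, not the juice; the juice belongs to the watching event.
(d) Not entailed — the narrative places the watching before the pushing, not after.
(e) Entailed — the narrative places the watching before the pushing.
(f) Entailed — generalizing the patient leaves a sub-description the original still satisfies.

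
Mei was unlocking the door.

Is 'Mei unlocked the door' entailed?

no

'was unlocking' is progressive; for an accomplishment like 'unlock the door', it doesn't entail completion.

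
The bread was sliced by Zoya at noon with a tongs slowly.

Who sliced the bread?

Zoya

'Zoya' marks the agent of the slicing event.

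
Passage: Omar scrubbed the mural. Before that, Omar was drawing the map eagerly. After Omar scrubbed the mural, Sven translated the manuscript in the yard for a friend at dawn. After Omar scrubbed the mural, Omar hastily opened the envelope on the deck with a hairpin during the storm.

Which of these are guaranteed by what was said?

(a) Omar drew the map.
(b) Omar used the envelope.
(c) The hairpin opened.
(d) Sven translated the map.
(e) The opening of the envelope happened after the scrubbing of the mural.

(a) Not entailed — 'was drawing' is progressive on an accomplishment; it does not entail the completed 'drew'.
(b) Not entailed — the envelope is the patient, not an instrument — Omar used a hairpin.
(c) Not entailed — the envelope is what opened, not the hairpin.
(d) Not entailed — Sven translated the manuscript, not the map; the map belongs to the drawing event.
(e) Entailed — the narrative places the scrubbing before the opening.

(e)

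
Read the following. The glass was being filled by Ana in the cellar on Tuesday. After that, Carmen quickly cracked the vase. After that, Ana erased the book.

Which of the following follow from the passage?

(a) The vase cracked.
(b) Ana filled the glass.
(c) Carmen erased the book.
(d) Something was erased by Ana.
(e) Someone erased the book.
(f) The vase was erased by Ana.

(a), (d), (e)

(a) Entailed — 'Carmen cracked the vase' is causative; it entails the inchoative 'the vase cracked'.
(b) Not entailed — 'was filling' is progressive on an accomplishment; it does not entail the completed 'filled'.
(c) Not entailed — the passage has Ana erasing the book, not Carmen.
(d) Entailed — generalizing the patient leaves a sub-description the original still satisfies.
(e) Entailed — every conjunct here is already in the original erasing event.
(f) Not entailed — Ana erased the book, not the vase; the vase belongs to the cracking event.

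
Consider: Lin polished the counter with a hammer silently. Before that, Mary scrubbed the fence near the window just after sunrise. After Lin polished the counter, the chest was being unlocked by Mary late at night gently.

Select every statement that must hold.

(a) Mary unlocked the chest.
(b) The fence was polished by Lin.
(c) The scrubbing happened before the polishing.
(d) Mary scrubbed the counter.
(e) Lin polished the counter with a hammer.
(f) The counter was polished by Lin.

(c), (e), (f)

(a) Not entailed — 'was unlocking' is progressive on an accomplishment; it does not entail the completed 'unlocked'.
(b) Not entailed — Lin polished the counter, not the fence; the fence belongs to the scrubbing event.
(c) Entailed — the narrative places the scrubbing before the polishing.
(d) Not entailed — Mary scrubbed the fence, not the counter; the counter belongs to the polishing event.
(e) Entailed — this follows by dropping conjuncts from the polishing event's description.
(f) Entailed — this follows by dropping conjuncts from the polishing event's description.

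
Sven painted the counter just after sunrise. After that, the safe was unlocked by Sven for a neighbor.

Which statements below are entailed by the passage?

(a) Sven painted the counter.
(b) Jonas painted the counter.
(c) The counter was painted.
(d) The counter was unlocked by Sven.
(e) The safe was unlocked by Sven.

(a) Entailed — this follows by dropping conjuncts from the painting event's description.
(b) Not entailed — the passage has Sven painting the counter, not Jonas.
(c) Entailed — the original entails any weakening of itself; this just drops 'just after sunrise' and generalizes the agent.
(d) Not entailed — Sven unlocked the safe, not the counter; the counter belongs to the painting event.
(e) Entailed — the original entails any weakening of itself; this just drops 'for a neighbor'.

(a), (c), (e)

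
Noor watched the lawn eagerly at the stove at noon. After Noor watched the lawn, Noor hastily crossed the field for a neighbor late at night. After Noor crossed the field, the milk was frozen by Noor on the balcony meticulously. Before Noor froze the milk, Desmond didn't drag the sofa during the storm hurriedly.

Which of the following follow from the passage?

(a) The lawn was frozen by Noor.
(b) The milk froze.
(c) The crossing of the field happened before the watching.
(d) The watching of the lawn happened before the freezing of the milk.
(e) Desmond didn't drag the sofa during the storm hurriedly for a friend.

(b), (d), (e)

(a) Not entailed — Noor froze the milk, not the lawn; the lawn belongs to the watching event.
(b) Entailed — 'Noor froze the milk' is causative; it entails the inchoative 'the milk froze'.
(c) Not entailed — the narrative places the watching before the crossing, not after.
(d) Entailed — the narrative places the watching before the freezing.
(e) Entailed — under negation, adding a further restriction is entailed: if no such dragging event occurred, none occurred for a friend either.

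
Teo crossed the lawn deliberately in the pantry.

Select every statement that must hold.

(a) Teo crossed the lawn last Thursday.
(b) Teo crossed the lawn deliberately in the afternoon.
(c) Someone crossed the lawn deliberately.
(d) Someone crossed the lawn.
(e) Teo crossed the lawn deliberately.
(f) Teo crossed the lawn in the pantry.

(c), (d), (e), (f)

(a) Not entailed — 'last Thursday' adds information not in the original event.
(b) Not entailed — 'in the afternoon' adds information not in the original event.
(c) Entailed — every conjunct here is already in the original crossing event.
(d) Entailed — dropping 'deliberately', 'in the pantry' and generalizing the agent leaves a sub-description the original still satisfies.
(e) Entailed — dropping 'in the pantry' leaves a sub-description the original still satisfies.
(f) Entailed — the original entails any weakening of itself; this just drops 'deliberately'.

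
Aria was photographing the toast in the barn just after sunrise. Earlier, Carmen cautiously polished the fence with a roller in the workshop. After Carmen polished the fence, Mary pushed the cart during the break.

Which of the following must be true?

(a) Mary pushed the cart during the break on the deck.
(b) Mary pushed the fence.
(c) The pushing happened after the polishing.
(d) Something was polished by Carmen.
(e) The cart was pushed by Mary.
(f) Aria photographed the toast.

(a) Not entailed — 'on the deck' adds information not in the original event.
(b) Not entailed — Mary pushed the cart, not the fence; the fence belongs to the polishing event.
(c) Entailed — the narrative places the polishing before the pushing.
(d) Entailed — this follows by dropping conjuncts from the polishing event's description.
(e) Entailed — dropping 'during the break' leaves a sub-description the original still satisfies.
(f) Not entailed — 'was photographing' is progressive on an accomplishment; it does not entail the completed 'photographed'.

(c), (d), (e)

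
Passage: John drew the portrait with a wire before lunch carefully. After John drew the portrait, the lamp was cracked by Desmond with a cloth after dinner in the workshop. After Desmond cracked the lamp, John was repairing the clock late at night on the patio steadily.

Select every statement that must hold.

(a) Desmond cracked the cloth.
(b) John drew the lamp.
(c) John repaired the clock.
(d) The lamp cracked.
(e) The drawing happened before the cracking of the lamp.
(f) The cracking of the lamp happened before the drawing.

(a) Not entailed — the cloth is the instrument, not what was cracked.
(b) Not entailed — John drew the portrait, not the lamp; the lamp belongs to the cracking event.
(c) Not entailed — 'was repairing' is progressive on an accomplishment; it does not entail the completed 'repaired'.
(d) Entailed — 'Desmond cracked the lamp' is causative; it entails the inchoative 'the lamp cracked'.
(e) Entailed — the narrative places the drawing before the cracking.
(f) Not entailed — the narrative places the drawing before the cracking, not after.

(d), (e)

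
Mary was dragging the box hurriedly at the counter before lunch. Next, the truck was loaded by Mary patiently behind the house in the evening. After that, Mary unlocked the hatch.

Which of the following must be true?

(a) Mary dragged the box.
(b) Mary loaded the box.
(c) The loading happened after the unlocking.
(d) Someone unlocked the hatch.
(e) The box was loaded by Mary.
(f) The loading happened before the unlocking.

(a) Entailed — 'drag' is an activity; 'was dragging' entails that some dragging happened, so 'dragged' holds.
(b) Not entailed — Mary loaded the truck, not the box; the box belongs to the dragging event.
(c) Not entailed — the narrative places the loading before the unlocking, not after.
(d) Entailed — every conjunct here is already in the original unlocking event.
(e) Not entailed — Mary loaded the truck, not the box; the box belongs to the dragging event.
(f) Entailed — the narrative places the loading before the unlocking.

(a), (d), (f)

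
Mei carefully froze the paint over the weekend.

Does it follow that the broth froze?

Nothing is said about any broth; only the paint is affected.

no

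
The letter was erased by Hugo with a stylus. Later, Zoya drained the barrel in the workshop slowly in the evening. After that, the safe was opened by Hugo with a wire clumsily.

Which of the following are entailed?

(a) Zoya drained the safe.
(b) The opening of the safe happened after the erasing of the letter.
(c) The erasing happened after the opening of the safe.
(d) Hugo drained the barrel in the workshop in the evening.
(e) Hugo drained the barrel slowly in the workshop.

(b)

(a) Not entailed — Zoya drained the barrel, not the safe; the safe belongs to the opening event.
(b) Entailed — the narrative places the erasing before the opening.
(c) Not entailed — the narrative places the erasing before the opening, not after.
(d) Not entailed — the passage has Zoya draining the barrel, not Hugo.
(e) Not entailed — the passage has Zoya draining the barrel, not Hugo.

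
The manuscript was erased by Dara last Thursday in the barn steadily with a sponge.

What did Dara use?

'with a sponge' marks the instrument of the erasing event.

a sponge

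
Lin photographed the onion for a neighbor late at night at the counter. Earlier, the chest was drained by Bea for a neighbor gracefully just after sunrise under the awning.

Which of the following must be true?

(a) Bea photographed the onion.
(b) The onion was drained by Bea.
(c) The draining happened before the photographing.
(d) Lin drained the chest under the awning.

(c)

(a) Not entailed — the passage has Lin photographing the onion, not Bea.
(b) Not entailed — Bea drained the chest, not the onion; the onion belongs to the photographing event.
(c) Entailed — the narrative places the draining before the photographing.
(d) Not entailed — the passage has Bea draining the chest, not Lin.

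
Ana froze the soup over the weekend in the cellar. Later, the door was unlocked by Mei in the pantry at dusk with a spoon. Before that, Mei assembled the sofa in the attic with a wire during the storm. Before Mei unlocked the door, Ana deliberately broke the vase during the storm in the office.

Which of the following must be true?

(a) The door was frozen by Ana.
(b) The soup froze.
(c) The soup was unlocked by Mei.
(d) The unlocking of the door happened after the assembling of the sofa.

(a) Not entailed — Ana froze the soup, not the door; the door belongs to the unlocking event.
(b) Entailed — 'Ana froze the soup' is causative; it entails the inchoative 'the soup froze'.
(c) Not entailed — Mei unlocked the door, not the soup; the soup belongs to the freezing event.
(d) Entailed — the narrative places the assembling before the unlocking.

(b), (d)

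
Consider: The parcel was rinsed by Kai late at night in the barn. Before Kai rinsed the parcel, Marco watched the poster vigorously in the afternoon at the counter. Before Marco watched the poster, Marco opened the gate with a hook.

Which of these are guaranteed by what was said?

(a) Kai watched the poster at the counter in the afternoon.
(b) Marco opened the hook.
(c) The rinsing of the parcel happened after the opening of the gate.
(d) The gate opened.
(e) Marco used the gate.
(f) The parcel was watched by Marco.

(c), (d)

(a) Not entailed — the passage has Marco watching the poster, not Kai.
(b) Not entailed — the hook is the instrument, not what was opened.
(c) Entailed — the narrative places the opening before the rinsing.
(d) Entailed — 'Marco opened the gate' is causative; it entails the inchoative 'the gate opened'.
(e) Not entailed — the gate is the patient, not an instrument — Marco used a hook.
(f) Not entailed — Marco watched the poster, not the parcel; the parcel belongs to the rinsing event.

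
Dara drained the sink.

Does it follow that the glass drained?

Nothing is said about any glass; only the sink is affected.

no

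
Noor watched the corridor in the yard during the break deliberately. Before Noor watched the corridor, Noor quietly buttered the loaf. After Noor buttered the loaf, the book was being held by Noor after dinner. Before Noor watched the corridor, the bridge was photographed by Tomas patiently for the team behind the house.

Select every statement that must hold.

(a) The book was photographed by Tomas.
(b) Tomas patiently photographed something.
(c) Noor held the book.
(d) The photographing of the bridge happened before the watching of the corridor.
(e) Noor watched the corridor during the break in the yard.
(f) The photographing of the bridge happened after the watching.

(b), (c), (d), (e)

(a) Not entailed — Tomas photographed the bridge, not the book; the book belongs to the holding event.
(b) Entailed — every conjunct here is already in the original photographing event.
(c) Entailed — 'hold' is an activity; 'was holding' entails that some holding happened, so 'held' holds.
(d) Entailed — the narrative places the photographing before the watching.
(e) Entailed — every conjunct here is already in the original watching event.
(f) Not entailed — the narrative places the photographing before the watching, not after.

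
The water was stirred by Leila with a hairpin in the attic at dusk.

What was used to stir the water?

'with a hairpin' marks the instrument of the stirring event.

a hairpin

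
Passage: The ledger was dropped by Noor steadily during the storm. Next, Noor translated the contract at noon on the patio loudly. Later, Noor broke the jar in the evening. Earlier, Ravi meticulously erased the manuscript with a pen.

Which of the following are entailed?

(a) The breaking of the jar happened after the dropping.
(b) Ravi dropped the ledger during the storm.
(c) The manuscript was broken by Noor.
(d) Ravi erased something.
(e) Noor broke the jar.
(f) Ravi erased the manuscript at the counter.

(a) Entailed — the narrative places the dropping before the breaking.
(b) Not entailed — the passage has Noor dropping the ledger, not Ravi.
(c) Not entailed — Noor broke the jar, not the manuscript; the manuscript belongs to the erasing event.
(d) Entailed — the original entails any weakening of itself; this just drops 'meticulously', 'with a pen' and generalizes the patient.
(e) Entailed — this follows by dropping conjuncts from the breaking event's description.
(f) Not entailed — 'at the counter' adds information not in the original event.

(a), (d), (e)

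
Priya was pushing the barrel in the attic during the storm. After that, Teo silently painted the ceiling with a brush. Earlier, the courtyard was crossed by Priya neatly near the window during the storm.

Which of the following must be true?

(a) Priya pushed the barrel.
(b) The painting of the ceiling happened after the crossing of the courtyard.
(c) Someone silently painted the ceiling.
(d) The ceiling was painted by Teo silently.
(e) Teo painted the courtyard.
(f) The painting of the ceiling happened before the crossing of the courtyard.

(a), (b), (c), (d)

(a) Entailed — 'push' is an activity; 'was pushing' entails that some pushing happened, so 'pushed' holds.
(b) Entailed — the narrative places the crossing before the painting.
(c) Entailed — every conjunct here is already in the original painting event.
(d) Entailed — this follows by dropping conjuncts from the painting event's description.
(e) Not entailed — Teo painted the ceiling, not the courtyard; the courtyard belongs to the crossing event.
(f) Not entailed — the narrative places the crossing before the painting, not after.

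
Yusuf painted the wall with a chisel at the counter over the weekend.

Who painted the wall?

Yusuf

'Yusuf' marks the agent of the painting event.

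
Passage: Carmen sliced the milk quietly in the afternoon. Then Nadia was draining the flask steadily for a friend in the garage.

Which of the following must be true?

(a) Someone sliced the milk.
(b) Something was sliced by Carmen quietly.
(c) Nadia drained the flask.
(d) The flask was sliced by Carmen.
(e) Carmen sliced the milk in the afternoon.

(a) Entailed — every conjunct here is already in the original slicing event.
(b) Entailed — this follows by dropping conjuncts from the slicing event's description.
(c) Not entailed — 'was draining' is progressive on an accomplishment; it does not entail the completed 'drained'.
(d) Not entailed — Carmen sliced the milk, not the flask; the flask belongs to the draining event.
(e) Entailed — dropping 'quietly' leaves a sub-description the original still satisfies.

(a), (b), (e)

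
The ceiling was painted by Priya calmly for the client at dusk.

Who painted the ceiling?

'Priya' marks the agent of the painting event.

Priya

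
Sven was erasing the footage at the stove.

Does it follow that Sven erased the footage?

'was erasing' is progressive; for an accomplishment like 'erase the footage', it doesn't entail completion.

no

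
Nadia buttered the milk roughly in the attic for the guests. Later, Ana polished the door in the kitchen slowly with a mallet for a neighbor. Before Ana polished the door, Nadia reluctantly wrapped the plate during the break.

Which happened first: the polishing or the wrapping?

the wrapping

The connectives place the wrapping before the polishing.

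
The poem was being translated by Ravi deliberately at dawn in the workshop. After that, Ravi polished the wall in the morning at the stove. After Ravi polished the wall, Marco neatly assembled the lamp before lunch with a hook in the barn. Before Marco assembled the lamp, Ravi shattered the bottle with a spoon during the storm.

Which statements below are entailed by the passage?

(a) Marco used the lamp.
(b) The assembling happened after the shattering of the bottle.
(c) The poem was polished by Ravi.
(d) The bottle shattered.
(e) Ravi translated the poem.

(b), (d)

(a) Not entailed — the lamp is the patient, not an instrument — Marco used a hook.
(b) Entailed — the narrative places the shattering before the assembling.
(c) Not entailed — Ravi polished the wall, not the poem; the poem belongs to the translating event.
(d) Entailed — 'Ravi shattered the bottle' is causative; it entails the inchoative 'the bottle shattered'.
(e) Not entailed — 'was translating' is progressive on an accomplishment; it does not entail the completed 'translated'.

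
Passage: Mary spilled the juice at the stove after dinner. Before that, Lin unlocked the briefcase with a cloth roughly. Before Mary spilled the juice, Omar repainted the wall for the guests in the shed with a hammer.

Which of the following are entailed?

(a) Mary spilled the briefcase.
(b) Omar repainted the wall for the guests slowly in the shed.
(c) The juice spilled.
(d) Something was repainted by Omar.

(a) Not entailed — Mary spilled the juice, not the briefcase; the briefcase belongs to the unlocking event.
(b) Not entailed — 'slowly' adds information not in the original event.
(c) Entailed — 'Mary spilled the juice' is causative; it entails the inchoative 'the juice spilled'.
(d) Entailed — every conjunct here is already in the original repainting event.

(c), (d)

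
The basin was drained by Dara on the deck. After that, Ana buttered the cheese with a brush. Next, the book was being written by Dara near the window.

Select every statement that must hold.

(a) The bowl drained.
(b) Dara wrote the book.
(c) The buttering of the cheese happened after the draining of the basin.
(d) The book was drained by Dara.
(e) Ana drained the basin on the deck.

(a) Not entailed — the basin is what drained, not the bowl.
(b) Not entailed — 'was writing' is progressive on an accomplishment; it does not entail the completed 'wrote'.
(c) Entailed — the narrative places the draining before the buttering.
(d) Not entailed — Dara drained the basin, not the book; the book belongs to the writing event.
(e) Not entailed — the passage has Dara draining the basin, not Ana.

(c)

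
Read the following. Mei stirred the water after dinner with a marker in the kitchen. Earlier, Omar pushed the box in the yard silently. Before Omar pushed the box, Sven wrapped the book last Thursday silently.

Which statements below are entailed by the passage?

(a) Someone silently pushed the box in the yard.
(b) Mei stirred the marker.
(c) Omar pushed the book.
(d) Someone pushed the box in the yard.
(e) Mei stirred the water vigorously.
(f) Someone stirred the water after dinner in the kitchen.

(a), (d), (f)

(a) Entailed — every conjunct here is already in the original pushing event.
(b) Not entailed — the marker is the instrument, not what was stirred.
(c) Not entailed — Omar pushed the box, not the book; the book belongs to the wrapping event.
(d) Entailed — this follows by dropping conjuncts from the pushing event's description.
(e) Not entailed — 'vigorously' adds information not in the original event.
(f) Entailed — every conjunct here is already in the original stirring event.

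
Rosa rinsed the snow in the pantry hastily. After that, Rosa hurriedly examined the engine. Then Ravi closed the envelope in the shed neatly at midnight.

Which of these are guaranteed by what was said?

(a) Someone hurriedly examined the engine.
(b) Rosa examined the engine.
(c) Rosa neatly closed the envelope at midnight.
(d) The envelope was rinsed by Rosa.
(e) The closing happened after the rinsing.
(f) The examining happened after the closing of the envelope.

(a), (b), (e)

(a) Entailed — generalizing the agent leaves a sub-description the original still satisfies.
(b) Entailed — dropping 'hurriedly' leaves a sub-description the original still satisfies.
(c) Not entailed — the passage has Ravi closing the envelope, not Rosa.
(d) Not entailed — Rosa rinsed the snow, not the envelope; the envelope belongs to the closing event.
(e) Entailed — the narrative places the rinsing before the closing.
(f) Not entailed — the narrative places the examining before the closing, not after.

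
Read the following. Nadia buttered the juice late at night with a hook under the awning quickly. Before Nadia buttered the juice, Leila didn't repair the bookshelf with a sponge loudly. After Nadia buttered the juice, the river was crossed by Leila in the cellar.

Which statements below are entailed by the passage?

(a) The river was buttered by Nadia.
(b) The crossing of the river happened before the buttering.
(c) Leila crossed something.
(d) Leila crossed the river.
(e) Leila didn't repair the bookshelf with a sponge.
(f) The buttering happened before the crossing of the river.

(c), (d), (f)

(a) Not entailed — Nadia buttered the juice, not the river; the river belongs to the crossing event.
(b) Not entailed — the narrative places the buttering before the crossing, not after.
(c) Entailed — dropping 'in the cellar' and generalizing the patient leaves a sub-description the original still satisfies.
(d) Entailed — dropping 'in the cellar' leaves a sub-description the original still satisfies.
(e) Not entailed — dropping 'loudly' under negation is not valid — the original leaves open that Leila repaired the bookshelf some other way.
(f) Entailed — the narrative places the buttering before the crossing.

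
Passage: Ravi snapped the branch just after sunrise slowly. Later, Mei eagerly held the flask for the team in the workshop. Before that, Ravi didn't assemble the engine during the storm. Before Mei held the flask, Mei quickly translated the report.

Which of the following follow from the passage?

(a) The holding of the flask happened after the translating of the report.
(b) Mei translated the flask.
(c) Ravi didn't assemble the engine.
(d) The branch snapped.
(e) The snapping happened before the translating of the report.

(a), (d)

(a) Entailed — the narrative places the translating before the holding.
(b) Not entailed — Mei translated the report, not the flask; the flask belongs to the holding event.
(c) Not entailed — dropping 'during the storm' under negation is not valid — the original leaves open that Ravi assembled the engine some other way.
(d) Entailed — 'Ravi snapped the branch' is causative; it entails the inchoative 'the branch snapped'.
(e) Not entailed — the narrative doesn't order the snapping relative to the translating.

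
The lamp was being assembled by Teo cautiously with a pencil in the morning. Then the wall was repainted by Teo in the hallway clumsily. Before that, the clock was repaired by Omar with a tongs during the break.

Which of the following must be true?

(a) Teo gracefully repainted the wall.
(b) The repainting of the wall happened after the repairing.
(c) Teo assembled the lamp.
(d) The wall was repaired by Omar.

(a) Not entailed — 'gracefully' adds a manner not in (and inconsistent with) the original.
(b) Entailed — the narrative places the repairing before the repainting.
(c) Not entailed — 'was assembling' is progressive on an accomplishment; it does not entail the completed 'assembled'.
(d) Not entailed — Omar repaired the clock, not the wall; the wall belongs to the repainting event.

(b)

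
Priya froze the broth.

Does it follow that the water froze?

no

Nothing is said about any water; only the broth is affected.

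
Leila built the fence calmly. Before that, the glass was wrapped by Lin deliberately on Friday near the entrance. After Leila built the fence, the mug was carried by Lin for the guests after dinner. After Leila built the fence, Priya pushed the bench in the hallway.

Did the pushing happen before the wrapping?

no

The narrative orders the wrapping before the pushing.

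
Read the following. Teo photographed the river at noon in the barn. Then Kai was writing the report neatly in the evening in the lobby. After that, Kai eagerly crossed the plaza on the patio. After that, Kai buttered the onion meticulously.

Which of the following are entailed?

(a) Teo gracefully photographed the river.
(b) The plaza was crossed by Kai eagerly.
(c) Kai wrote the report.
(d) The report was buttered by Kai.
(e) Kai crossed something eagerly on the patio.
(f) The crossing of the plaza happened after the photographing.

(a) Not entailed — 'gracefully' adds information not in the original event.
(b) Entailed — every conjunct here is already in the original crossing event.
(c) Not entailed — 'was writing' is progressive on an accomplishment; it does not entail the completed 'wrote'.
(d) Not entailed — Kai buttered the onion, not the report; the report belongs to the writing event.
(e) Entailed — every conjunct here is already in the original crossing event.
(f) Entailed — the narrative places the photographing before the crossing.

(b), (e), (f)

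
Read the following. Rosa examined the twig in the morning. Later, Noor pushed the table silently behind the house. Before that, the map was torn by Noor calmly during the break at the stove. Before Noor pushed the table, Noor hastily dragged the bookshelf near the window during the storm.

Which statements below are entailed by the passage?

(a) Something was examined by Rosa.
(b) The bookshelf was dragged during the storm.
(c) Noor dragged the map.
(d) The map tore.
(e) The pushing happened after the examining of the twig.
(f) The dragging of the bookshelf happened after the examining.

(a), (b), (d), (e)

(a) Entailed — the original entails any weakening of itself; this just drops 'in the morning' and generalizes the patient.
(b) Entailed — this follows by dropping conjuncts from the dragging event's description.
(c) Not entailed — Noor dragged the bookshelf, not the map; the map belongs to the tearing event.
(d) Entailed — 'Noor tore the map' is causative; it entails the inchoative 'the map tore'.
(e) Entailed — the narrative places the examining before the pushing.
(f) Not entailed — the narrative doesn't order the examining relative to the dragging.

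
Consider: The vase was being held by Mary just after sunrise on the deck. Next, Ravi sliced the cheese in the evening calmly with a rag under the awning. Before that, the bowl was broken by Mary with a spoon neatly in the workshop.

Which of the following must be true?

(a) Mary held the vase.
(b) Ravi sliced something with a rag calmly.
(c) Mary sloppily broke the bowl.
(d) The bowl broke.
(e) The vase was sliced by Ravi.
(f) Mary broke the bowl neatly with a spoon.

(a), (b), (d), (f)

(a) Entailed — 'hold' is an activity; 'was holding' entails that some holding happened, so 'held' holds.
(b) Entailed — dropping 'in the evening', 'under the awning' and generalizing the patient leaves a sub-description the original still satisfies.
(c) Not entailed — 'sloppily' adds a manner not in (and inconsistent with) the original.
(d) Entailed — 'Mary broke the bowl' is causative; it entails the inchoative 'the bowl broke'.
(e) Not entailed — Ravi sliced the cheese, not the vase; the vase belongs to the holding event.
(f) Entailed — every conjunct here is already in the original breaking event.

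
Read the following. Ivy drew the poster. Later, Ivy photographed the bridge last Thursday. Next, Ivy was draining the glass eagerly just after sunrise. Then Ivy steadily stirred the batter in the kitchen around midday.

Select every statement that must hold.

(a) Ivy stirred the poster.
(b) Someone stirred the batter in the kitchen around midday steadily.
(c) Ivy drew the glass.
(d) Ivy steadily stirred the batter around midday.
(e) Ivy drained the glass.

(b), (d)

(a) Not entailed — Ivy stirred the batter, not the poster; the poster belongs to the drawing event.
(b) Entailed — generalizing the agent leaves a sub-description the original still satisfies.
(c) Not entailed — Ivy drew the poster, not the glass; the glass belongs to the draining event.
(d) Entailed — every conjunct here is already in the original stirring event.
(e) Not entailed — 'was draining' is progressive on an accomplishment; it does not entail the completed 'drained'.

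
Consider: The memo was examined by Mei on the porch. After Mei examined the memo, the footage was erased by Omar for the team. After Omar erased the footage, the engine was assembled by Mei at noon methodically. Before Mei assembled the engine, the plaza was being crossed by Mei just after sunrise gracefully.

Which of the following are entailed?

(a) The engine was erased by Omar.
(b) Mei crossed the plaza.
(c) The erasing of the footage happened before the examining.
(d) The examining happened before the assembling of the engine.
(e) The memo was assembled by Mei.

(a) Not entailed — Omar erased the footage, not the engine; the engine belongs to the assembling event.
(b) Not entailed — 'was crossing' is progressive on an accomplishment; it does not entail the completed 'crossed'.
(c) Not entailed — the narrative places the examining before the erasing, not after.
(d) Entailed — the narrative places the examining before the assembling.
(e) Not entailed — Mei assembled the engine, not the memo; the memo belongs to the examining event.

(d)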